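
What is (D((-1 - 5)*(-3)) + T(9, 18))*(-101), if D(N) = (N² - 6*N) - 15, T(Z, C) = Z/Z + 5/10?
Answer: -40905/2 ≈ -20453.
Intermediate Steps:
T(Z, C) = 3/2 (T(Z, C) = 1 + 5*(⅒) = 1 + ½ = 3/2)
D(N) = -15 + N² - 6*N
(D((-1 - 5)*(-3)) + T(9, 18))*(-101) = ((-15 + ((-1 - 5)*(-3))² - 6*(-1 - 5)*(-3)) + 3/2)*(-101) = ((-15 + (-6*(-3))² - (-36)*(-3)) + 3/2)*(-101) = ((-15 + 18² - 6*18) + 3/2)*(-101) = ((-15 + 324 - 108) + 3/2)*(-101) = (201 + 3/2)*(-101) = (405/2)*(-101) = -40905/2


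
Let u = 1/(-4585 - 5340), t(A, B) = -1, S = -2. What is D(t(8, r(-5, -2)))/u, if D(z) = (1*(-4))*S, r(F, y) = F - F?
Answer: -79400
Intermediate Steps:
r(F, y) = 0
u = -1/9925 (u = 1/(-9925) = -1/9925 ≈ -0.00010076)
D(z) = 8 (D(z) = (1*(-4))*(-2) = -4*(-2) = 8)
D(t(8, r(-5, -2)))/u = 8/(-1/9925) = 8*(-9925) = -79400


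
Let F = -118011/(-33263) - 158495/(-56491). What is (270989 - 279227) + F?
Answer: -15467758797068/1879060133 ≈ -8231.6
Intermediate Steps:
F = 11938578586/1879060133 (F = -118011*(-1/33263) - 158495*(-1/56491) = 118011/33263 + 158495/56491 = 11938578586/1879060133 ≈ 6.3535)
(270989 - 279227) + F = (270989 - 279227) + 11938578586/1879060133 = -8238 + 11938578586/1879060133 = -15467758797068/1879060133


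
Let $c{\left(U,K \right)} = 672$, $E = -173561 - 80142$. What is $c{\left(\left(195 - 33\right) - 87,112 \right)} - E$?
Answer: $254375$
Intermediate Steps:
$E = -253703$ ($E = -173561 - 80142 = -253703$)
$c{\left(\left(195 - 33\right) - 87,112 \right)} - E = 672 - -253703 = 672 + 253703 = 254375$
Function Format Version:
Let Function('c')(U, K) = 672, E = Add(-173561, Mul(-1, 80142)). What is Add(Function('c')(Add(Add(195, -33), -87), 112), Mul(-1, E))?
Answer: 254375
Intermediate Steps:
E = -253703 (E = Add(-173561, -80142) = -253703)
Add(Function('c')(Add(Add(195, -33), -87), 112), Mul(-1, E)) = Add(672, Mul(-1, -253703)) = Add(672, 253703) = 254375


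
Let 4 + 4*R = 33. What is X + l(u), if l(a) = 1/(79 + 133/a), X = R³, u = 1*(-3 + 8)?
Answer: 804857/2112 ≈ 381.09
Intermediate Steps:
R = 29/4 (R = -1 + (¼)*33 = -1 + 33/4 = 29/4 ≈ 7.2500)
u = 5 (u = 1*5 = 5)
X = 24389/64 (X = (29/4)³ = 24389/64 ≈ 381.08)
X + l(u) = 24389/64 + 5/(133 + 79*5) = 24389/64 + 5/(133 + 395) = 24389/64 + 5/528 = 804857/2112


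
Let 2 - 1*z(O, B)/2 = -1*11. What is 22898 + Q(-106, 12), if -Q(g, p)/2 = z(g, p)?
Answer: 22846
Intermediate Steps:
z(O, B) = 26 (z(O, B) = 4 - (-2)*11 = 4 - 2*(-11) = 4 + 22 = 26)
Q(g, p) = -52 (Q(g, p) = -2*26 = -52)
22898 + Q(-106, 12) = 22898 - 52 = 22846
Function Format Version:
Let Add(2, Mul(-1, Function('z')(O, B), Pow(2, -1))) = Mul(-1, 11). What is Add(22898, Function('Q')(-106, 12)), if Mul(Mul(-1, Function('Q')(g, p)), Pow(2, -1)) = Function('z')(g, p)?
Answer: 22846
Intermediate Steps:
Function('z')(O, B) = 26 (Function('z')(O, B) = Add(4, Mul(-2, Mul(-1, 11))) = Add(4, Mul(-2, -11)) = Add(4, 22) = 26)
Function('Q')(g, p) = -52 (Function('Q')(g, p) = Mul(-2, 26) = -52)
Add(22898, Function('Q')(-106, 12)) = Add(22898, -52) = 22846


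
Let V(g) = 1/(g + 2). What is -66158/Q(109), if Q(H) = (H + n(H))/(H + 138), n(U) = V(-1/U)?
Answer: -1773001321/11881 ≈ -1.4923e+5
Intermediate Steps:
V(g) = 1/(2 + g)
n(U) = 1/(2 - 1/U)
Q(H) = (H + H/(-1 + 2*H))/(138 + H) (Q(H) = (H + H/(-1 + 2*H))/(H + 138) = (H + H/(-1 + 2*H))/(138 + H))
-66158/Q(109) = -66158*(-1 + 2*109)*(138 + 109)/23762 = -66158/(2*11881/((-1 + 218)*247)) = -66158/(2*11881*(1/247)/217) = -66158/(2*11881*(1/217)*(1/247)) = -66158/23762/53599 = -66158*53599/23762 = -1773001321/11881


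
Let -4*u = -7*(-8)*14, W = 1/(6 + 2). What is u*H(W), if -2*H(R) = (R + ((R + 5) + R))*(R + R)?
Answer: 2107/16 ≈ 131.69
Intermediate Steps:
W = ⅛ (W = 1/8 = ⅛ ≈ 0.12500)
u = -196 (u = -(-7*(-8))*14/4 = -14*14 = -¼*784 = -196)
H(R) = -R*(5 + 3*R) (H(R) = -(R + ((R + 5) + R))*(R + R)/2 = -(R + ((5 + R) + R))*2*R/2 = -(R + (5 + 2*R))*2*R/2 = -(5 + 3*R)*2*R/2 = -R*(5 + 3*R))
u*H(W) = -(-196)*(5 + 3*(⅛))/8 = -(-196)*(5 + 3/8)/8 = -(-196)*43/(8*8) = -196*(-43/64) = 2107/16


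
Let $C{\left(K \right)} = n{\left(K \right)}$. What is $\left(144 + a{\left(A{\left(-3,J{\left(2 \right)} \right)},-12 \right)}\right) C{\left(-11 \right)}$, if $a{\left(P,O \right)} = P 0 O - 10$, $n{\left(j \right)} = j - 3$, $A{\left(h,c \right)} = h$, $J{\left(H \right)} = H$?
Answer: $-1876$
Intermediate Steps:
$n{\left(j \right)} = -3 + j$ ($n{\left(j \right)} = j - 3 = -3 + j$)
$C{\left(K \right)} = -3 + K$
$a{\left(P,O \right)} = -10$ ($a{\left(P,O \right)} = 0 O - 10 = 0 - 10 = -10$)
$\left(144 + a{\left(A{\left(-3,J{\left(2 \right)} \right)},-12 \right)}\right) C{\left(-11 \right)} = \left(144 - 10\right) \left(-3 - 11\right) = 134 \left(-14\right) = -1876$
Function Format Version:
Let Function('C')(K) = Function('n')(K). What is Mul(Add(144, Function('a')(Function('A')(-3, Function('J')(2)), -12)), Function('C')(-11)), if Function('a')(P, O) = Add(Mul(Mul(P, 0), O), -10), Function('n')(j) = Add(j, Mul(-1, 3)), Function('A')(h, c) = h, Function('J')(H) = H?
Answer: -1876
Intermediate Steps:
Function('n')(j) = Add(-3, j) (Function('n')(j) = Add(j, -3) = Add(-3, j))
Function('C')(K) = Add(-3, K)
Function('a')(P, O) = -10 (Function('a')(P, O) = Add(Mul(0, O), -10) = Add(0, -10) = -10)
Mul(Add(144, Function('a')(Function('A')(-3, Function('J')(2)), -12)), Function('C')(-11)) = Mul(Add(144, -10), Add(-3, -11)) = Mul(134, -14) = -1876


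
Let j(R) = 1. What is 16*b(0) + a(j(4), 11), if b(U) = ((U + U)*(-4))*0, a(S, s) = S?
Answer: 1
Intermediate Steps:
b(U) = 0 (b(U) = ((2*U)*(-4))*0 = -8*U*0 = 0)
16*b(0) + a(j(4), 11) = 16*0 + 1 = 0 + 1 = 1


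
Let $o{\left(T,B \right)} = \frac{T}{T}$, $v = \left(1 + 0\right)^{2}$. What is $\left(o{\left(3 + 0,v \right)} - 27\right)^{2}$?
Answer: $676$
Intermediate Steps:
$v = 1$ ($v = 1^{2} = 1$)
$o{\left(T,B \right)} = 1$
$\left(o{\left(3 + 0,v \right)} - 27\right)^{2} = \left(1 - 27\right)^{2} = \left(-26\right)^{2} = 676$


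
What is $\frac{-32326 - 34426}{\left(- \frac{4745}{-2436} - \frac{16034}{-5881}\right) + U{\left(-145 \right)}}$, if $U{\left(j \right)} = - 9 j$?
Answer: $- \frac{956296895232}{18762545549} \approx -50.968$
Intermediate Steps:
$\frac{-32326 - 34426}{\left(- \frac{4745}{-2436} - \frac{16034}{-5881}\right) + U{\left(-145 \right)}} = \frac{-32326 - 34426}{\left(- \frac{4745}{-2436} - \frac{16034}{-5881}\right) - -1305} = - \frac{66752}{\left(\left(-4745\right) \left(- \frac{1}{2436}\right) - - \frac{16034}{5881}\right) + 1305} = - \frac{66752}{\left(\frac{4745}{2436} + \frac{16034}{5881}\right) + 1305} = - \frac{66752}{\frac{66964169}{14326116} + 1305} = - \frac{66752}{\frac{18762545549}{14326116}} = \left(-66752\right) \frac{14326116}{18762545549} = - \frac{956296895232}{18762545549}$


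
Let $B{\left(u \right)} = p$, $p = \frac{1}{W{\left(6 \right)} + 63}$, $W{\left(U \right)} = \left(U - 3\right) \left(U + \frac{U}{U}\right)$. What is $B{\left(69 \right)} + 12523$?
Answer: $\frac{1051933}{84} \approx 12523.0$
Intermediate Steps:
$W{\left(U \right)} = \left(1 + U\right) \left(-3 + U\right)$ ($W{\left(U \right)} = \left(-3 + U\right) \left(U + 1\right) = \left(-3 + U\right) \left(1 + U\right) = \left(1 + U\right) \left(-3 + U\right)$)
$p = \frac{1}{84}$ ($p = \frac{1}{\left(-3 + 6^{2} - 12\right) + 63} = \frac{1}{\left(-3 + 36 - 12\right) + 63} = \frac{1}{21 + 63} = \frac{1}{84} \approx 0.011905$)
$B{\left(u \right)} = \frac{1}{84}$
$B{\left(69 \right)} + 12523 = \frac{1}{84} + 12523 = \frac{1051933}{84}$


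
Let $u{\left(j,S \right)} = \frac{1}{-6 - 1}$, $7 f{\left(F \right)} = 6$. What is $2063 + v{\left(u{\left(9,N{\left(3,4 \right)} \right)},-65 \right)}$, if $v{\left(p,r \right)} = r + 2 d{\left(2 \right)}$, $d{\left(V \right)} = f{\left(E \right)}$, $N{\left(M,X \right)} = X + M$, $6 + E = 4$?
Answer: $\frac{13998}{7} \approx 1999.7$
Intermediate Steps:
$E = -2$ ($E = -6 + 4 = -2$)
$f{\left(F \right)} = \frac{6}{7}$ ($f{\left(F \right)} = \frac{1}{7} \cdot 6 = \frac{6}{7}$)
$N{\left(M,X \right)} = M + X$
$d{\left(V \right)} = \frac{6}{7}$
$u{\left(j,S \right)} = - \frac{1}{7}$ ($u{\left(j,S \right)} = \frac{1}{-7} = - \frac{1}{7}$)
$v{\left(p,r \right)} = \frac{12}{7} + r$ ($v{\left(p,r \right)} = r + 2 \cdot \frac{6}{7} = r + \frac{12}{7} = \frac{12}{7} + r$)
$2063 + v{\left(u{\left(9,N{\left(3,4 \right)} \right)},-65 \right)} = 2063 + \left(\frac{12}{7} - 65\right) = 2063 - \frac{443}{7} = \frac{13998}{7}$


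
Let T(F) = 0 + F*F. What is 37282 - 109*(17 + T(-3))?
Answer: 34448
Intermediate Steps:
T(F) = F**2 (T(F) = 0 + F**2 = F**2)
37282 - 109*(17 + T(-3)) = 37282 - 109*(17 + (-3)**2) = 37282 - 109*(17 + 9) = 37282 - 109*26 = 37282 - 2834 = 34448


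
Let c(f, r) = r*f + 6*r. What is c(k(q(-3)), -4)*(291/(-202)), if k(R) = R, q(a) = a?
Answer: 1746/101 ≈ 17.287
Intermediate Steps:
c(f, r) = 6*r + f*r (c(f, r) = f*r + 6*r = 6*r + f*r)
c(k(q(-3)), -4)*(291/(-202)) = (-4*(6 - 3))*(291/(-202)) = (-4*3)*(291*(-1/202)) = -12*(-291/202) = 1746/101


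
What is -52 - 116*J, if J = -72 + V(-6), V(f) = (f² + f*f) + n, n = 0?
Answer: -52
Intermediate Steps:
V(f) = 2*f² (V(f) = (f² + f*f) + 0 = (f² + f²) + 0 = 2*f² + 0 = 2*f²)
J = 0 (J = -72 + 2*(-6)² = -72 + 2*36 = -72 + 72 = 0)
-52 - 116*J = -52 - 116*0 = -52 + 0 = -52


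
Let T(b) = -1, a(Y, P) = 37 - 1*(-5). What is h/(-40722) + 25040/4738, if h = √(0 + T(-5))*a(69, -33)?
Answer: 12520/2369 - 7*I/6787 ≈ 5.2849 - 0.0010314*I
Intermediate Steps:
a(Y, P) = 42 (a(Y, P) = 37 + 5 = 42)
h = 42*I (h = √(0 - 1)*42 = √(-1)*42 = I*42 = 42*I ≈ 42.0*I)
h/(-40722) + 25040/4738 = (42*I)/(-40722) + 25040/4738 = (42*I)*(-1/40722) + 25040*(1/4738) = -7*I/6787 + 12520/2369 = 12520/2369 - 7*I/6787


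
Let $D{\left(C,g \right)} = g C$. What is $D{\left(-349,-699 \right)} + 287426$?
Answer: $531377$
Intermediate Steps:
$D{\left(C,g \right)} = C g$
$D{\left(-349,-699 \right)} + 287426 = \left(-349\right) \left(-699\right) + 287426 = 243951 + 287426 = 531377$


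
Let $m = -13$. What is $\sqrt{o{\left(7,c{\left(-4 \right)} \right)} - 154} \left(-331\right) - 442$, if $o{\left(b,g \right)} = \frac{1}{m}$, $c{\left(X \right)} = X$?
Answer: $-442 - \frac{331 i \sqrt{26039}}{13} \approx -442.0 - 4108.6 i$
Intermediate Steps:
$o{\left(b,g \right)} = - \frac{1}{13}$ ($o{\left(b,g \right)} = \frac{1}{-13} = - \frac{1}{13}$)
$\sqrt{o{\left(7,c{\left(-4 \right)} \right)} - 154} \left(-331\right) - 442 = \sqrt{- \frac{1}{13} - 154} \left(-331\right) - 442 = \sqrt{- \frac{2003}{13}} \left(-331\right) - 442 = \frac{i \sqrt{26039}}{13} \left(-331\right) - 442 = - \frac{331 i \sqrt{26039}}{13} - 442 = -442 - \frac{331 i \sqrt{26039}}{13}$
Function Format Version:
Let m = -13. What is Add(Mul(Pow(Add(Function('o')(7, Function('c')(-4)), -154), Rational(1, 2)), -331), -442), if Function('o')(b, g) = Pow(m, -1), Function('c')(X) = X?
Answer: Add(-442, Mul(Rational(-331, 13), I, Pow(26039, Rational(1, 2)))) ≈ Add(-442.00, Mul(-4108.6, I))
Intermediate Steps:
Function('o')(b, g) = Rational(-1, 13) (Function('o')(b, g) = Pow(-13, -1) = Rational(-1, 13))
Add(Mul(Pow(Add(Function('o')(7, Function('c')(-4)), -154), Rational(1, 2)), -331), -442) = Add(Mul(Pow(Add(Rational(-1, 13), -154), Rational(1, 2)), -331), -442) = Add(Mul(Pow(Rational(-2003, 13), Rational(1, 2)), -331), -442) = Add(Mul(Mul(Rational(1, 13), I, Pow(26039, Rational(1, 2))), -331), -442) = Add(Mul(Rational(-331, 13), I, Pow(26039, Rational(1, 2))), -442) = Add(-442, Mul(Rational(-331, 13), I, Pow(26039, Rational(1, 2))))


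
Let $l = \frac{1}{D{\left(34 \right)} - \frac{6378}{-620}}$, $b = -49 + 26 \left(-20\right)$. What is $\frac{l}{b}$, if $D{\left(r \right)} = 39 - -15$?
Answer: $- \frac{310}{11339601} \approx -2.7338 \cdot 10^{-5}$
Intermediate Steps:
$D{\left(r \right)} = 54$ ($D{\left(r \right)} = 39 + 15 = 54$)
$b = -569$ ($b = -49 - 520 = -569$)
$l = \frac{310}{19929}$ ($l = \frac{1}{54 - \frac{6378}{-620}} = \frac{1}{54 - - \frac{3189}{310}} = \frac{1}{54 + \frac{3189}{310}} = \frac{1}{\frac{19929}{310}} = \frac{310}{19929} \approx 0.015555$)
$\frac{l}{b} = \frac{310}{19929 \left(-569\right)} = \frac{310}{19929} \left(- \frac{1}{569}\right) = - \frac{310}{11339601}$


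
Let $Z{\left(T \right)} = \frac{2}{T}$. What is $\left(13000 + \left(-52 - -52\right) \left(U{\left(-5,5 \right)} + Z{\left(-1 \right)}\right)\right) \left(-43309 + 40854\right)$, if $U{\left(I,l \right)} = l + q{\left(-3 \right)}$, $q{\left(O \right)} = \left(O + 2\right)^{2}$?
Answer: $-31915000$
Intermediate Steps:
$q{\left(O \right)} = \left(2 + O\right)^{2}$
$U{\left(I,l \right)} = 1 + l$ ($U{\left(I,l \right)} = l + \left(2 - 3\right)^{2} = l + \left(-1\right)^{2} = l + 1 = 1 + l$)
$\left(13000 + \left(-52 - -52\right) \left(U{\left(-5,5 \right)} + Z{\left(-1 \right)}\right)\right) \left(-43309 + 40854\right) = \left(13000 + \left(-52 - -52\right) \left(\left(1 + 5\right) + \frac{2}{-1}\right)\right) \left(-43309 + 40854\right) = \left(13000 + \left(-52 + 52\right) \left(6 + 2 \left(-1\right)\right)\right) \left(-2455\right) = \left(13000 + 0 \left(6 - 2\right)\right) \left(-2455\right) = \left(13000 + 0 \cdot 4\right) \left(-2455\right) = \left(13000 + 0\right) \left(-2455\right) = 13000 \left(-2455\right) = -31915000$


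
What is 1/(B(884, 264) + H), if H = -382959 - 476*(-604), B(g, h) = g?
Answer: -1/94571 ≈ -1.0574e-5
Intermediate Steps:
H = -95455 (H = -382959 - 1*(-287504) = -382959 + 287504 = -95455)
1/(B(884, 264) + H) = 1/(884 - 95455) = 1/(-94571) = -1/94571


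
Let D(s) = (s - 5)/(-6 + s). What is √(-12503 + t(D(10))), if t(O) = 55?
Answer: 4*I*√778 ≈ 111.57*I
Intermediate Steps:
D(s) = (-5 + s)/(-6 + s)
√(-12503 + t(D(10))) = √(-12503 + 55) = √(-12448) = 4*I*√778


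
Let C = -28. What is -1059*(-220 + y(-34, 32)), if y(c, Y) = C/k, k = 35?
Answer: 1169136/5 ≈ 2.3383e+5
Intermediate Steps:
y(c, Y) = -4/5 (y(c, Y) = -28/35 = -28*1/35 = -4/5)
-1059*(-220 + y(-34, 32)) = -1059*(-220 - 4/5) = -1059*(-1104/5) = 1169136/5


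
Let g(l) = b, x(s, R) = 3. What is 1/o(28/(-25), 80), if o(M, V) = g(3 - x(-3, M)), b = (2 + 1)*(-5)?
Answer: -1/15 ≈ -0.066667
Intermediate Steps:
b = -15 (b = 3*(-5) = -15)
g(l) = -15
o(M, V) = -15
1/o(28/(-25), 80) = 1/(-15) = -1/15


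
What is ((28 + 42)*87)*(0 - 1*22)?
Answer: -133980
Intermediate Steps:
((28 + 42)*87)*(0 - 1*22) = (70*87)*(0 - 22) = 6090*(-22) = -133980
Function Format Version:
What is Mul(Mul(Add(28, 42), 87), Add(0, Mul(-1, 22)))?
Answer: -133980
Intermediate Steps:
Mul(Mul(Add(28, 42), 87), Add(0, Mul(-1, 22))) = Mul(Mul(70, 87), Add(0, -22)) = Mul(6090, -22) = -133980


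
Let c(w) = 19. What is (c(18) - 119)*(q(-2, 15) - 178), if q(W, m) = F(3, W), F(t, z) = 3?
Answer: 17500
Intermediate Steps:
q(W, m) = 3
(c(18) - 119)*(q(-2, 15) - 178) = (19 - 119)*(3 - 178) = -100*(-175) = 17500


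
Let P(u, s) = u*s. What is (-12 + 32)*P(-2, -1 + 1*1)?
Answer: 0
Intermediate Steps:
P(u, s) = s*u
(-12 + 32)*P(-2, -1 + 1*1) = (-12 + 32)*((-1 + 1*1)*(-2)) = 20*((-1 + 1)*(-2)) = 20*(0*(-2)) = 20*0 = 0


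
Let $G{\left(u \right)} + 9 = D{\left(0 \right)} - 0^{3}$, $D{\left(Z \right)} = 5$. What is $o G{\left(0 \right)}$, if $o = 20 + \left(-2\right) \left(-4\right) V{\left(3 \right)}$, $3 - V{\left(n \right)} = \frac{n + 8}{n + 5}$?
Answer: $-132$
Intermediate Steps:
$V{\left(n \right)} = 3 - \frac{8 + n}{5 + n}$ ($V{\left(n \right)} = 3 - \frac{n + 8}{n + 5} = 3 - \frac{8 + n}{5 + n}$)
$G{\left(u \right)} = -4$ ($G{\left(u \right)} = -9 + \left(5 - 0^{3}\right) = -9 + \left(5 - 0\right) = -9 + \left(5 + 0\right) = -9 + 5 = -4$)
$o = 33$ ($o = 20 + \left(-2\right) \left(-4\right) \frac{7 + 2 \cdot 3}{5 + 3} = 20 + 8 \frac{7 + 6}{8} = 20 + 8 \cdot \frac{1}{8} \cdot 13 = 20 + 8 \cdot \frac{13}{8} = 20 + 13 = 33$)
$o G{\left(0 \right)} = 33 \left(-4\right) = -132$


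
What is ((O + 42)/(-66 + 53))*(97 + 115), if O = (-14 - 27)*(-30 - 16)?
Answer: -408736/13 ≈ -31441.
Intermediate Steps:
O = 1886 (O = -41*(-46) = 1886)
((O + 42)/(-66 + 53))*(97 + 115) = ((1886 + 42)/(-66 + 53))*(97 + 115) = (1928/(-13))*212 = (1928*(-1/13))*212 = -1928/13*212 = -408736/13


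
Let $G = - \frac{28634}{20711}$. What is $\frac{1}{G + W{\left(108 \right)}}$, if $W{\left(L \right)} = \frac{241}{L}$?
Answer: $\frac{16092}{13661} \approx 1.178$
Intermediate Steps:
$G = - \frac{206}{149}$ ($G = \left(-28634\right) \frac{1}{20711} = - \frac{206}{149} \approx -1.3825$)
$\frac{1}{G + W{\left(108 \right)}} = \frac{1}{- \frac{206}{149} + \frac{241}{108}} = \frac{1}{\frac{13661}{16092}} = \frac{16092}{13661}$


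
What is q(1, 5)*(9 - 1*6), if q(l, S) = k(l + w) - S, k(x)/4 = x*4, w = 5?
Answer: 273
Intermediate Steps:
k(x) = 16*x (k(x) = 4*(x*4) = 4*(4*x) = 16*x)
q(l, S) = 80 - S + 16*l (q(l, S) = 16*(l + 5) - S = 16*(5 + l) - S = (80 + 16*l) - S = 80 - S + 16*l)
q(1, 5)*(9 - 1*6) = (80 - 1*5 + 16*1)*(9 - 1*6) = (80 - 5 + 16)*(9 - 6) = 91*3 = 273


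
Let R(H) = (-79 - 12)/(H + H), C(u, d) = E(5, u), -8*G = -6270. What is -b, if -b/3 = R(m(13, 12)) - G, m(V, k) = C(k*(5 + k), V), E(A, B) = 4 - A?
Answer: -8859/4 ≈ -2214.8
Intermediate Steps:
G = 3135/4 (G = -⅛*(-6270) = 3135/4 ≈ 783.75)
C(u, d) = -1 (C(u, d) = 4 - 1*5 = 4 - 5 = -1)
m(V, k) = -1
R(H) = -91/(2*H) (R(H) = -91*1/(2*H) = -91/(2*H))
b = 8859/4 (b = -3*(-91/2/(-1) - 1*3135/4) = -3*(-91/2*(-1) - 3135/4) = -3*(91/2 - 3135/4) = -3*(-2953/4) = 8859/4 ≈ 2214.8)
-b = -1*8859/4 = -8859/4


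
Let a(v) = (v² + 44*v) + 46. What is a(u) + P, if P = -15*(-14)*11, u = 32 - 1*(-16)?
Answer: 6772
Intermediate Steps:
u = 48 (u = 32 + 16 = 48)
a(v) = 46 + v² + 44*v
P = 2310 (P = 210*11 = 2310)
a(u) + P = (46 + 48² + 44*48) + 2310 = (46 + 2304 + 2112) + 2310 = 4462 + 2310 = 6772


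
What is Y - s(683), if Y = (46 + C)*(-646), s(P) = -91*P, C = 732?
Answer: -440435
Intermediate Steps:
Y = -502588 (Y = (46 + 732)*(-646) = 778*(-646) = -502588)
Y - s(683) = -502588 - (-91)*683 = -502588 - 1*(-62153) = -502588 + 62153 = -440435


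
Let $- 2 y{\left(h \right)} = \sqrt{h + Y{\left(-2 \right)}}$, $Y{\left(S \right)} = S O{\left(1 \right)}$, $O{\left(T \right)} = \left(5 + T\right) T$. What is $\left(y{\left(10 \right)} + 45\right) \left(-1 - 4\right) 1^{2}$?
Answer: $-225 + \frac{5 i \sqrt{2}}{2} \approx -225.0 + 3.5355 i$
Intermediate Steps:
$O{\left(T \right)} = T \left(5 + T\right)$
$Y{\left(S \right)} = 6 S$ ($Y{\left(S \right)} = S 1 \left(5 + 1\right) = S 1 \cdot 6 = S 6 = 6 S$)
$y{\left(h \right)} = - \frac{\sqrt{-12 + h}}{2}$ ($y{\left(h \right)} = - \frac{\sqrt{h + 6 \left(-2\right)}}{2} = - \frac{\sqrt{h - 12}}{2} = - \frac{\sqrt{-12 + h}}{2}$)
$\left(y{\left(10 \right)} + 45\right) \left(-1 - 4\right) 1^{2} = \left(- \frac{\sqrt{-12 + 10}}{2} + 45\right) \left(-1 - 4\right) 1^{2} = \left(- \frac{\sqrt{-2}}{2} + 45\right) \left(\left(-5\right) 1\right) = \left(- \frac{i \sqrt{2}}{2} + 45\right) \left(-5\right) = \left(45 - \frac{i \sqrt{2}}{2}\right) \left(-5\right) = -225 + \frac{5 i \sqrt{2}}{2}$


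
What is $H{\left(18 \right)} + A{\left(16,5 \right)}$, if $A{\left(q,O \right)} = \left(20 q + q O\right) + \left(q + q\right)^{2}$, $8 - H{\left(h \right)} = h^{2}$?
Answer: $1108$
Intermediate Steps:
$H{\left(h \right)} = 8 - h^{2}$
$A{\left(q,O \right)} = 4 q^{2} + 20 q + O q$ ($A{\left(q,O \right)} = \left(20 q + O q\right) + \left(2 q\right)^{2} = \left(20 q + O q\right) + 4 q^{2} = 4 q^{2} + 20 q + O q$)
$H{\left(18 \right)} + A{\left(16,5 \right)} = \left(8 - 18^{2}\right) + 16 \left(20 + 5 + 4 \cdot 16\right) = \left(8 - 324\right) + 16 \left(20 + 5 + 64\right) = \left(8 - 324\right) + 16 \cdot 89 = -316 + 1424 = 1108$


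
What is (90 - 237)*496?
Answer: -72912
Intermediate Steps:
(90 - 237)*496 = -147*496 = -72912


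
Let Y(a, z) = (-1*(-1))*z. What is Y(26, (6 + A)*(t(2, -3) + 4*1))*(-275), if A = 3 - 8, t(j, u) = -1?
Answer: -825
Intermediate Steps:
A = -5
Y(a, z) = z (Y(a, z) = 1*z = z)
Y(26, (6 + A)*(t(2, -3) + 4*1))*(-275) = ((6 - 5)*(-1 + 4*1))*(-275) = (1*(-1 + 4))*(-275) = (1*3)*(-275) = 3*(-275) = -825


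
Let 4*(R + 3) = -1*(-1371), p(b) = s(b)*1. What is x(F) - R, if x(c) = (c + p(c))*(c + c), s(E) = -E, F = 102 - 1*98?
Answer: -1359/4 ≈ -339.75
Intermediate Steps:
F = 4 (F = 102 - 98 = 4)
p(b) = -b (p(b) = -b*1 = -b)
R = 1359/4 (R = -3 + (-1*(-1371))/4 = -3 + (1/4)*1371 = -3 + 1371/4 = 1359/4 ≈ 339.75)
x(c) = 0 (x(c) = (c - c)*(c + c) = 0*(2*c) = 0)
x(F) - R = 0 - 1*1359/4 = 0 - 1359/4 = -1359/4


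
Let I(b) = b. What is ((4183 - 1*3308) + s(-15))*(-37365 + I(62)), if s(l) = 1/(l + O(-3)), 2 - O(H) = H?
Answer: -326363947/10 ≈ -3.2636e+7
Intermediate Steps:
O(H) = 2 - H
s(l) = 1/(5 + l) (s(l) = 1/(l + (2 - 1*(-3))) = 1/(l + (2 + 3)) = 1/(l + 5) = 1/(5 + l))
((4183 - 1*3308) + s(-15))*(-37365 + I(62)) = ((4183 - 1*3308) + 1/(5 - 15))*(-37365 + 62) = ((4183 - 3308) + 1/(-10))*(-37303) = (875 - ⅒)*(-37303) = (8749/10)*(-37303) = -326363947/10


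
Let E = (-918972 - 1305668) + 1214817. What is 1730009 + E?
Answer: 720186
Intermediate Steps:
E = -1009823 (E = -2224640 + 1214817 = -1009823)
1730009 + E = 1730009 - 1009823 = 720186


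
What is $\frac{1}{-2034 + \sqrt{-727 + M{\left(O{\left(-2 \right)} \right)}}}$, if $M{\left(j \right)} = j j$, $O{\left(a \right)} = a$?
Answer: $- \frac{678}{1379293} - \frac{i \sqrt{723}}{4137879} \approx -0.00049156 - 6.4982 \cdot 10^{-6} i$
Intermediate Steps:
$M{\left(j \right)} = j^{2}$
$\frac{1}{-2034 + \sqrt{-727 + M{\left(O{\left(-2 \right)} \right)}}} = \frac{1}{-2034 + \sqrt{-727 + \left(-2\right)^{2}}} = \frac{1}{-2034 + \sqrt{-727 + 4}} = \frac{1}{-2034 + \sqrt{-723}} = \frac{1}{-2034 + i \sqrt{723}}$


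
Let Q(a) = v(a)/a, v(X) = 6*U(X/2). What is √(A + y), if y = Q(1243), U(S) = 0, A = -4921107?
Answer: I*√4921107 ≈ 2218.4*I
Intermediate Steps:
v(X) = 0 (v(X) = 6*0 = 0)
Q(a) = 0 (Q(a) = 0/a = 0)
y = 0
√(A + y) = √(-4921107 + 0) = √(-4921107) = I*√4921107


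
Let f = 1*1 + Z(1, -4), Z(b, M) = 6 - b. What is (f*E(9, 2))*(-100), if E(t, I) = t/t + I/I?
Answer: -1200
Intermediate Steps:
E(t, I) = 2 (E(t, I) = 1 + 1 = 2)
f = 6 (f = 1*1 + (6 - 1*1) = 1 + (6 - 1) = 1 + 5 = 6)
(f*E(9, 2))*(-100) = (6*2)*(-100) = 12*(-100) = -1200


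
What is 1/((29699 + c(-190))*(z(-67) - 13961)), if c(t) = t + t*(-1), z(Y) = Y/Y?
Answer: -1/414598040 ≈ -2.4120e-9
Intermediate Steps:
z(Y) = 1
c(t) = 0 (c(t) = t - t = 0)
1/((29699 + c(-190))*(z(-67) - 13961)) = 1/((29699 + 0)*(1 - 13961)) = 1/(29699*(-13960)) = 1/(-414598040) = -1/414598040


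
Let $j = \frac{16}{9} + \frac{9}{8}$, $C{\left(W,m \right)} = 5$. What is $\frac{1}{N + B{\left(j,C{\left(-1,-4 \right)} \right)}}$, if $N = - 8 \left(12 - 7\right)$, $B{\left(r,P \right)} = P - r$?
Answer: $- \frac{72}{2729} \approx -0.026383$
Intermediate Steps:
$j = \frac{209}{72}$ ($j = 16 \cdot \frac{1}{9} + 9 \cdot \frac{1}{8} = \frac{16}{9} + \frac{9}{8} = \frac{209}{72} \approx 2.9028$)
$N = -40$ ($N = \left(-8\right) 5 = -40$)
$\frac{1}{N + B{\left(j,C{\left(-1,-4 \right)} \right)}} = \frac{1}{-40 + \left(5 - \frac{209}{72}\right)} = \frac{1}{-40 + \frac{151}{72}} = \frac{1}{- \frac{2729}{72}} = - \frac{72}{2729}$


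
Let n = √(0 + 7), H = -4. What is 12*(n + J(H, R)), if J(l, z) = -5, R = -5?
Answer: -60 + 12*√7 ≈ -28.251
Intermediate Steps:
n = √7 ≈ 2.6458
12*(n + J(H, R)) = 12*(√7 - 5) = 12*(-5 + √7) = -60 + 12*√7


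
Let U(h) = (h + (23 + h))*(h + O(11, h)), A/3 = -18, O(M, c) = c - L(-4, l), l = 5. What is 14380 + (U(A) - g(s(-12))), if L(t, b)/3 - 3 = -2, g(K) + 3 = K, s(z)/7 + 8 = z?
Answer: 23958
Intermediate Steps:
s(z) = -56 + 7*z
g(K) = -3 + K
L(t, b) = 3 (L(t, b) = 9 + 3*(-2) = 9 - 6 = 3)
O(M, c) = -3 + c (O(M, c) = c - 1*3 = c - 3 = -3 + c)
A = -54 (A = 3*(-18) = -54)
U(h) = (-3 + 2*h)*(23 + 2*h) (U(h) = (h + (23 + h))*(h + (-3 + h)) = (23 + 2*h)*(-3 + 2*h) = (-3 + 2*h)*(23 + 2*h))
14380 + (U(A) - g(s(-12))) = 14380 + ((-69 + 4*(-54)² + 40*(-54)) - (-3 + (-56 + 7*(-12)))) = 14380 + ((-69 + 4*2916 - 2160) - (-3 + (-56 - 84))) = 14380 + ((-69 + 11664 - 2160) - (-3 - 140)) = 14380 + (9435 - 1*(-143)) = 14380 + (9435 + 143) = 14380 + 9578 = 23958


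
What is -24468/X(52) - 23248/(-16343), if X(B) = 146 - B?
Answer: -198847606/768121 ≈ -258.88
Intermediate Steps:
-24468/X(52) - 23248/(-16343) = -24468/(146 - 1*52) - 23248/(-16343) = -24468/(146 - 52) - 23248*(-1/16343) = -24468/94 + 23248/16343 = -24468*1/94 + 23248/16343 = -12234/47 + 23248/16343 = -198847606/768121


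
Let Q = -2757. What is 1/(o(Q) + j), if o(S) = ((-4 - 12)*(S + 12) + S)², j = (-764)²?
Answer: 1/1694976265 ≈ 5.8998e-10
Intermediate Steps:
j = 583696
o(S) = (-192 - 15*S)² (o(S) = (-16*(12 + S) + S)² = ((-192 - 16*S) + S)² = (-192 - 15*S)²)
1/(o(Q) + j) = 1/(9*(64 + 5*(-2757))² + 583696) = 1/(9*(64 - 13785)² + 583696) = 1/(9*(-13721)² + 583696) = 1/(9*188265841 + 583696) = 1/(1694392569 + 583696) = 1/1694976265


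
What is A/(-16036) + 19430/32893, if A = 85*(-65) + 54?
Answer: 491537083/527472148 ≈ 0.93187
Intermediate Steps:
A = -5471 (A = -5525 + 54 = -5471)
A/(-16036) + 19430/32893 = -5471/(-16036) + 19430/32893 = -5471*(-1/16036) + 19430*(1/32893) = 5471/16036 + 19430/32893 = 491537083/527472148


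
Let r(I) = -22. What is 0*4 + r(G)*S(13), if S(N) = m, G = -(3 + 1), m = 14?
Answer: -308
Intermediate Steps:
G = -4 (G = -1*4 = -4)
S(N) = 14
0*4 + r(G)*S(13) = 0*4 - 22*14 = 0 - 308 = -308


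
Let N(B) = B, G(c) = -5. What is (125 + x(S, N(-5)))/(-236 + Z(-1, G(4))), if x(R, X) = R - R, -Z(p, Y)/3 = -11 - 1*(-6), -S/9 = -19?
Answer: -125/221 ≈ -0.56561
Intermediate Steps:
S = 171 (S = -9*(-19) = 171)
Z(p, Y) = 15 (Z(p, Y) = -3*(-11 - 1*(-6)) = -3*(-11 + 6) = -3*(-5) = 15)
x(R, X) = 0
(125 + x(S, N(-5)))/(-236 + Z(-1, G(4))) = (125 + 0)/(-236 + 15) = 125/(-221) = 125*(-1/221) = -125/221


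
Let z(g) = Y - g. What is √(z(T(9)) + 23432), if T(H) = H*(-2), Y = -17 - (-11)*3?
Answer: √23466 ≈ 153.19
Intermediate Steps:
Y = 16 (Y = -17 - 1*(-33) = -17 + 33 = 16)
T(H) = -2*H
z(g) = 16 - g
√(z(T(9)) + 23432) = √((16 - (-2)*9) + 23432) = √((16 - 1*(-18)) + 23432) = √((16 + 18) + 23432) = √(34 + 23432) = √23466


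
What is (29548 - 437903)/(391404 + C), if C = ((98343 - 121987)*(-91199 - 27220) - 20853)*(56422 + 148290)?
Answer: -81671/114633724409460 ≈ -7.1245e-10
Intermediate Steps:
C = 573168621655896 (C = (-23644*(-118419) - 20853)*204712 = (2799898836 - 20853)*204712 = 2799877983*204712 = 573168621655896)
(29548 - 437903)/(391404 + C) = (29548 - 437903)/(391404 + 573168621655896) = -408355/573168622047300 = -408355*1/573168622047300 = -81671/114633724409460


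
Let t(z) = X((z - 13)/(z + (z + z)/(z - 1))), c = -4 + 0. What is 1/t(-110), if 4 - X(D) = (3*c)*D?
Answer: 5995/105898 ≈ 0.056611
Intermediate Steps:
c = -4
X(D) = 4 + 12*D (X(D) = 4 - 3*(-4)*D = 4 - (-12)*D = 4 + 12*D)
t(z) = 4 + 12*(-13 + z)/(z + 2*z/(-1 + z)) (t(z) = 4 + 12*((z - 13)/(z + (z + z)/(z - 1))) = 4 + 12*((-13 + z)/(z + (2*z)/(-1 + z))) = 4 + 12*((-13 + z)/(z + 2*z/(-1 + z))) = 4 + 12*(-13 + z)/(z + 2*z/(-1 + z)))
1/t(-110) = 1/(4*(39 - 41*(-110) + 4*(-110)²)/(-110*(1 - 110))) = 1/(4*(-1/110)*(39 + 4510 + 4*12100)/(-109)) = 1/(4*(-1/110)*(-1/109)*(39 + 4510 + 48400)) = 1/(4*(-1/110)*(-1/109)*52949) = 1/(105898/5995) = 5995/105898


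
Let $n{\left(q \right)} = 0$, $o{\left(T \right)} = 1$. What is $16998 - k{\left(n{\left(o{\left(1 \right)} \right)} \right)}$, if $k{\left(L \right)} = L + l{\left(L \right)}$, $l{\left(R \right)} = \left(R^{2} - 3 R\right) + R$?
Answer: $16998$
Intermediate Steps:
$l{\left(R \right)} = R^{2} - 2 R$
$k{\left(L \right)} = L + L \left(-2 + L\right)$
$16998 - k{\left(n{\left(o{\left(1 \right)} \right)} \right)} = 16998 - 0 \left(-1 + 0\right) = 16998 - 0 \left(-1\right) = 16998 - 0 = 16998 + 0 = 16998$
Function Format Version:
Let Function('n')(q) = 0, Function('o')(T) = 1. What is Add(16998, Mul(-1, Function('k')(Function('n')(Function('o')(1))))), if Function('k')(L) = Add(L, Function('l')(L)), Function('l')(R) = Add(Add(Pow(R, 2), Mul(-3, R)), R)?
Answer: 16998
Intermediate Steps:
Function('l')(R) = Add(Pow(R, 2), Mul(-2, R))
Function('k')(L) = Add(L, Mul(L, Add(-2, L)))
Add(16998, Mul(-1, Function('k')(Function('n')(Function('o')(1))))) = Add(16998, Mul(-1, Mul(0, Add(-1, 0)))) = Add(16998, Mul(-1, Mul(0, -1))) = Add(16998, Mul(-1, 0)) = Add(16998, 0) = 16998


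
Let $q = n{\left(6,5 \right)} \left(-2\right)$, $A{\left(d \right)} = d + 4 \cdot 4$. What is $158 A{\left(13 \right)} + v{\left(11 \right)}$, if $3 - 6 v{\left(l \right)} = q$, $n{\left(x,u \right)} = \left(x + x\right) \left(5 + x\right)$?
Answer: $\frac{9253}{2} \approx 4626.5$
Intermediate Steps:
$A{\left(d \right)} = 16 + d$ ($A{\left(d \right)} = d + 16 = 16 + d$)
$n{\left(x,u \right)} = 2 x \left(5 + x\right)$
$q = -264$ ($q = 2 \cdot 6 \left(5 + 6\right) \left(-2\right) = 2 \cdot 6 \cdot 11 \left(-2\right) = 132 \left(-2\right) = -264$)
$v{\left(l \right)} = \frac{89}{2}$ ($v{\left(l \right)} = \frac{1}{2} - -44 = \frac{1}{2} + 44 = \frac{89}{2}$)
$158 A{\left(13 \right)} + v{\left(11 \right)} = 158 \left(16 + 13\right) + \frac{89}{2} = 158 \cdot 29 + \frac{89}{2} = 4582 + \frac{89}{2} = \frac{9253}{2}$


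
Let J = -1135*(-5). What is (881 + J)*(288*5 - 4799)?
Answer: -22021604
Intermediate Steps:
J = 5675
(881 + J)*(288*5 - 4799) = (881 + 5675)*(288*5 - 4799) = 6556*(1440 - 4799) = 6556*(-3359) = -22021604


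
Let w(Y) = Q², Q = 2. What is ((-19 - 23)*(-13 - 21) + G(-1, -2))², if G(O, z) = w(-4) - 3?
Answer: 2042041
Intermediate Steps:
w(Y) = 4 (w(Y) = 2² = 4)
G(O, z) = 1 (G(O, z) = 4 - 3 = 1)
((-19 - 23)*(-13 - 21) + G(-1, -2))² = ((-19 - 23)*(-13 - 21) + 1)² = (-42*(-34) + 1)² = (1428 + 1)² = 1429² = 2042041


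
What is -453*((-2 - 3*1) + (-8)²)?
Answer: -26727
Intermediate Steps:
-453*((-2 - 3*1) + (-8)²) = -453*((-2 - 3) + 64) = -453*(-5 + 64) = -453*59 = -26727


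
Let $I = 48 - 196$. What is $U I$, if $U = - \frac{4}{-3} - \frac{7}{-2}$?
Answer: $- \frac{2146}{3} \approx -715.33$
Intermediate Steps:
$I = -148$ ($I = 48 - 196 = -148$)
$U = \frac{29}{6}$ ($U = \left(-4\right) \left(- \frac{1}{3}\right) - - \frac{7}{2} = \frac{4}{3} + \frac{7}{2} = \frac{29}{6} \approx 4.8333$)
$U I = \frac{29}{6} \left(-148\right) = - \frac{2146}{3}$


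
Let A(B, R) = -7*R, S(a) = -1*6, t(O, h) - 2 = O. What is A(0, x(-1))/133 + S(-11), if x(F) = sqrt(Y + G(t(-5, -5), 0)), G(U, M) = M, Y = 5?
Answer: -6 - sqrt(5)/19 ≈ -6.1177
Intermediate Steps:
t(O, h) = 2 + O
S(a) = -6
x(F) = sqrt(5) (x(F) = sqrt(5 + 0) = sqrt(5))
A(0, x(-1))/133 + S(-11) = -7*sqrt(5)/133 - 6 = -7*sqrt(5)*(1/133) - 6 = -sqrt(5)/19 - 6 = -6 - sqrt(5)/19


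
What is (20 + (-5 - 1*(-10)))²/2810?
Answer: 125/562 ≈ 0.22242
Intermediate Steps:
(20 + (-5 - 1*(-10)))²/2810 = (20 + (-5 + 10))²*(1/2810) = (20 + 5)²*(1/2810) = 25²*(1/2810) = 625*(1/2810) = 125/562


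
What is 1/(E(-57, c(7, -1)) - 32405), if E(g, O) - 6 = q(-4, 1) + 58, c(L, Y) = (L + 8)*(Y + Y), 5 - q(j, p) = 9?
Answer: -1/32345 ≈ -3.0917e-5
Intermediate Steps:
q(j, p) = -4 (q(j, p) = 5 - 1*9 = 5 - 9 = -4)
c(L, Y) = 2*Y*(8 + L) (c(L, Y) = (8 + L)*(2*Y) = 2*Y*(8 + L))
E(g, O) = 60 (E(g, O) = 6 + (-4 + 58) = 6 + 54 = 60)
1/(E(-57, c(7, -1)) - 32405) = 1/(60 - 32405) = 1/(-32345) = -1/32345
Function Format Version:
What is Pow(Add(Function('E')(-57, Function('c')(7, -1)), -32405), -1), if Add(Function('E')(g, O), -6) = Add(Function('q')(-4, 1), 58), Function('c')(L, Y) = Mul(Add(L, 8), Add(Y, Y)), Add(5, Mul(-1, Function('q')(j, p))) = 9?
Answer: Rational(-1, 32345) ≈ -3.0917e-5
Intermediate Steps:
Function('q')(j, p) = -4 (Function('q')(j, p) = Add(5, Mul(-1, 9)) = Add(5, -9) = -4)
Function('c')(L, Y) = Mul(2, Y, Add(8, L)) (Function('c')(L, Y) = Mul(Add(8, L), Mul(2, Y)) = Mul(2, Y, Add(8, L)))
Function('E')(g, O) = 60 (Function('E')(g, O) = Add(6, Add(-4, 58)) = Add(6, 54) = 60)
Pow(Add(Function('E')(-57, Function('c')(7, -1)), -32405), -1) = Pow(Add(60, -32405), -1) = Pow(-32345, -1) = Rational(-1, 32345)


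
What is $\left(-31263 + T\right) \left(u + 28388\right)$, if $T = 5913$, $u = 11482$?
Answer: $-1010704500$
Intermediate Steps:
$\left(-31263 + T\right) \left(u + 28388\right) = \left(-31263 + 5913\right) \left(11482 + 28388\right) = \left(-25350\right) 39870 = -1010704500$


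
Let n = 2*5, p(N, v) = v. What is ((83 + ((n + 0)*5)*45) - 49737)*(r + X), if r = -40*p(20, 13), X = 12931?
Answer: -588331044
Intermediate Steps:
n = 10
r = -520 (r = -40*13 = -520)
((83 + ((n + 0)*5)*45) - 49737)*(r + X) = ((83 + ((10 + 0)*5)*45) - 49737)*(-520 + 12931) = ((83 + (10*5)*45) - 49737)*12411 = ((83 + 50*45) - 49737)*12411 = ((83 + 2250) - 49737)*12411 = (2333 - 49737)*12411 = -47404*12411 = -588331044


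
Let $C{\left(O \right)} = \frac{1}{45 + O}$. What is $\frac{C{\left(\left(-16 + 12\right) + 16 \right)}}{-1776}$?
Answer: $- \frac{1}{101232} \approx -9.8783 \cdot 10^{-6}$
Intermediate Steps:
$\frac{C{\left(\left(-16 + 12\right) + 16 \right)}}{-1776} = \frac{1}{\left(45 + \left(\left(-16 + 12\right) + 16\right)\right) \left(-1776\right)} = \frac{1}{45 + \left(-4 + 16\right)} \left(- \frac{1}{1776}\right) = \frac{1}{45 + 12} \left(- \frac{1}{1776}\right) = \frac{1}{57} \left(- \frac{1}{1776}\right) = - \frac{1}{101232}$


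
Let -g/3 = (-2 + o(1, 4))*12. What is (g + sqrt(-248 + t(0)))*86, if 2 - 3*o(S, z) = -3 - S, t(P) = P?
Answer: 172*I*sqrt(62) ≈ 1354.3*I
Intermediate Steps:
o(S, z) = 5/3 + S/3 (o(S, z) = 2/3 - (-3 - S)/3 = 2/3 + (1 + S/3) = 5/3 + S/3)
g = 0 (g = -3*(-2 + (5/3 + (1/3)*1))*12 = -3*(-2 + (5/3 + 1/3))*12 = -3*(-2 + 2)*12 = -0*12 = -3*0 = 0)
(g + sqrt(-248 + t(0)))*86 = (0 + sqrt(-248 + 0))*86 = (0 + sqrt(-248))*86 = (0 + 2*I*sqrt(62))*86 = (2*I*sqrt(62))*86 = 172*I*sqrt(62)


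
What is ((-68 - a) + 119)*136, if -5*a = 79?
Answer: 45424/5 ≈ 9084.8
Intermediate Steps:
a = -79/5 (a = -⅕*79 = -79/5 ≈ -15.800)
((-68 - a) + 119)*136 = ((-68 - 1*(-79/5)) + 119)*136 = ((-68 + 79/5) + 119)*136 = (-261/5 + 119)*136 = (334/5)*136 = 45424/5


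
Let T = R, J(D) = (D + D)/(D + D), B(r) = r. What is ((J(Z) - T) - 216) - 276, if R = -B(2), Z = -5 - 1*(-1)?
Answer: -489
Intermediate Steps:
Z = -4 (Z = -5 + 1 = -4)
J(D) = 1 (J(D) = (2*D)/((2*D)) = (2*D)*(1/(2*D)) = 1)
R = -2 (R = -1*2 = -2)
T = -2
((J(Z) - T) - 216) - 276 = ((1 - 1*(-2)) - 216) - 276 = ((1 + 2) - 216) - 276 = (3 - 216) - 276 = -213 - 276 = -489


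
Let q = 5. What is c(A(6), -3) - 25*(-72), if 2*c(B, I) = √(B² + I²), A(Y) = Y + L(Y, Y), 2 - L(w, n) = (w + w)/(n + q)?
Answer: 1800 + √6865/22 ≈ 1803.8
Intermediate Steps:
L(w, n) = 2 - 2*w/(5 + n) (L(w, n) = 2 - (w + w)/(n + 5) = 2 - 2*w/(5 + n))
A(Y) = Y + 10/(5 + Y) (A(Y) = Y + 2*(5 + Y - Y)/(5 + Y) = Y + 2*5/(5 + Y) = Y + 10/(5 + Y))
c(B, I) = √(B² + I²)/2
c(A(6), -3) - 25*(-72) = √(((10 + 6*(5 + 6))/(5 + 6))² + (-3)²)/2 - 25*(-72) = √(((10 + 6*11)/11)² + 9)/2 + 1800 = √(((10 + 66)/11)² + 9)/2 + 1800 = √(((1/11)*76)² + 9)/2 + 1800 = √((76/11)² + 9)/2 + 1800 = √(5776/121 + 9)/2 + 1800 = √(6865/121)/2 + 1800 = (√6865/11)/2 + 1800 = √6865/22 + 1800 = 1800 + √6865/22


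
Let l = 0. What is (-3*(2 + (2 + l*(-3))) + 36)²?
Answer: 576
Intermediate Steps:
(-3*(2 + (2 + l*(-3))) + 36)² = (-3*(2 + (2 + 0*(-3))) + 36)² = (-3*(2 + (2 + 0)) + 36)² = (-3*(2 + 2) + 36)² = (-3*4 + 36)² = (-12 + 36)² = 24² = 576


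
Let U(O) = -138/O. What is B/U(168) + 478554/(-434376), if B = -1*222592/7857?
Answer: 48533360383/1453639284 ≈ 33.387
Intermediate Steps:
B = -222592/7857 (B = -222592*1/7857 = -222592/7857 ≈ -28.330)
B/U(168) + 478554/(-434376) = -222592/(7857*((-138/168))) + 478554/(-434376) = -222592/(7857*((-138*1/168))) + 478554*(-1/434376) = -222592/(7857*(-23/28)) - 79759/72396 = -222592/7857*(-28/23) - 79759/72396 = 6232576/180711 - 79759/72396 = 48533360383/1453639284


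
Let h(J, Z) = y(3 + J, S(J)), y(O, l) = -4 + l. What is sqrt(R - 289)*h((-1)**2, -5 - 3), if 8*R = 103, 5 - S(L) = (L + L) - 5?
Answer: 47*I*sqrt(2) ≈ 66.468*I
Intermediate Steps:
S(L) = 10 - 2*L (S(L) = 5 - ((L + L) - 5) = 5 - (2*L - 5) = 5 - (-5 + 2*L) = 5 + (5 - 2*L) = 10 - 2*L)
R = 103/8 (R = (1/8)*103 = 103/8 ≈ 12.875)
h(J, Z) = 6 - 2*J (h(J, Z) = -4 + (10 - 2*J) = 6 - 2*J)
sqrt(R - 289)*h((-1)**2, -5 - 3) = sqrt(103/8 - 289)*(6 - 2*(-1)**2) = sqrt(-2209/8)*(6 - 2*1) = (47*I*sqrt(2)/4)*(6 - 2) = (47*I*sqrt(2)/4)*4 = 47*I*sqrt(2)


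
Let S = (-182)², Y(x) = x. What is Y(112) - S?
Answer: -33012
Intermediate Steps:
S = 33124
Y(112) - S = 112 - 1*33124 = 112 - 33124 = -33012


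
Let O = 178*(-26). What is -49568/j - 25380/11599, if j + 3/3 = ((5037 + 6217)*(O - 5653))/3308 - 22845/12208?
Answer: -3158418172701308/4096217405002121 ≈ -0.77106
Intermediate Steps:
O = -4628
j = -353152634279/10096016 (j = -1 + (((5037 + 6217)*(-4628 - 5653))/3308 - 22845/12208) = -1 + ((11254*(-10281))*(1/3308) - 22845*1/12208) = -1 + (-115702374*1/3308 - 22845/12208) = -1 + (-57851187/1654 - 22845/12208) = -1 - 353142538263/10096016 = -353152634279/10096016 ≈ -34979.)
-49568/j - 25380/11599 = -49568/(-353152634279/10096016) - 25380/11599 = -49568*(-10096016/353152634279) - 25380*1/11599 = 500439321088/353152634279 - 25380/11599 = -3158418172701308/4096217405002121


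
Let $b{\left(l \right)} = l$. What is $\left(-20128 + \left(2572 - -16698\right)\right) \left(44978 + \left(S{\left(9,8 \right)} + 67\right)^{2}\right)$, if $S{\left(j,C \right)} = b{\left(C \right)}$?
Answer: $-43417374$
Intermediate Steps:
$S{\left(j,C \right)} = C$
$\left(-20128 + \left(2572 - -16698\right)\right) \left(44978 + \left(S{\left(9,8 \right)} + 67\right)^{2}\right) = \left(-20128 + \left(2572 - -16698\right)\right) \left(44978 + \left(8 + 67\right)^{2}\right) = \left(-20128 + \left(2572 + 16698\right)\right) \left(44978 + 75^{2}\right) = \left(-20128 + 19270\right) \left(44978 + 5625\right) = \left(-858\right) 50603 = -43417374$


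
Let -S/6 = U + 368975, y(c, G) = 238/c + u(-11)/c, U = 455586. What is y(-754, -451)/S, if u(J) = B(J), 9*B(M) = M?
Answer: 2131/33572825676 ≈ 6.3474e-8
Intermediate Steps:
B(M) = M/9
u(J) = J/9
y(c, G) = 2131/(9*c) (y(c, G) = 238/c + ((⅑)*(-11))/c = 238/c - 11/(9*c) = 2131/(9*c))
S = -4947366 (S = -6*(455586 + 368975) = -6*824561 = -4947366)
y(-754, -451)/S = ((2131/9)/(-754))/(-4947366) = ((2131/9)*(-1/754))*(-1/4947366) = -2131/6786*(-1/4947366) = 2131/33572825676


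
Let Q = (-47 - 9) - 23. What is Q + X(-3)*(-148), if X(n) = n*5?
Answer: 2141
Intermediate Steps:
X(n) = 5*n
Q = -79 (Q = -56 - 23 = -79)
Q + X(-3)*(-148) = -79 + (5*(-3))*(-148) = -79 - 15*(-148) = -79 + 2220 = 2141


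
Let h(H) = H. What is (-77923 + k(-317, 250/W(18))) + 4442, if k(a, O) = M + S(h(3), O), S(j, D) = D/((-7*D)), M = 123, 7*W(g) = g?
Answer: -513507/7 ≈ -73358.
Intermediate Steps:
W(g) = g/7
S(j, D) = -1/7 (S(j, D) = D*(-1/(7*D)) = -1/7)
k(a, O) = 860/7 (k(a, O) = 123 - 1/7 = 860/7)
(-77923 + k(-317, 250/W(18))) + 4442 = (-77923 + 860/7) + 4442 = -544601/7 + 4442 = -513507/7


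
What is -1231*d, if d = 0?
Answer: 0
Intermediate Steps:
-1231*d = -1231*0 = 0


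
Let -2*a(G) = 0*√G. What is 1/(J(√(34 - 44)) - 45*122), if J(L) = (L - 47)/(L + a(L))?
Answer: -10*I/(47*√10 + 54890*I) ≈ -0.00018218 - 4.933e-7*I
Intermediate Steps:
a(G) = 0 (a(G) = -0*√G = -½*0 = 0)
J(L) = (-47 + L)/L (J(L) = (L - 47)/(L + 0) = (-47 + L)/L)
1/(J(√(34 - 44)) - 45*122) = 1/((-47 + √(34 - 44))/(√(34 - 44)) - 45*122) = 1/((-47 + √(-10))/(√(-10)) - 5490) = 1/((-47 + I*√10)/((I*√10)) - 5490) = 1/((-I*√10/10)*(-47 + I*√10) - 5490) = 1/(-I*√10*(-47 + I*√10)/10 - 5490) = 1/(-5490 - I*√10*(-47 + I*√10)/10)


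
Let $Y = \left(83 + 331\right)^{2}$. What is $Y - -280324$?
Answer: $451720$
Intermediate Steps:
$Y = 171396$ ($Y = 414^{2} = 171396$)
$Y - -280324 = 171396 - -280324 = 171396 + 280324 = 451720$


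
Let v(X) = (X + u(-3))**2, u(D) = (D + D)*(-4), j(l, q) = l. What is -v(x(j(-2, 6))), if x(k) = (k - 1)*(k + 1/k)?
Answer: -3969/4 ≈ -992.25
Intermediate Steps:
u(D) = -8*D (u(D) = (2*D)*(-4) = -8*D)
x(k) = (-1 + k)*(k + 1/k)
v(X) = (24 + X)**2 (v(X) = (X - 8*(-3))**2 = (X + 24)**2 = (24 + X)**2)
-v(x(j(-2, 6))) = -(24 + (1 + (-2)**2 - 1*(-2) - 1/(-2)))**2 = -(24 + (1 + 4 + 2 - 1*(-1/2)))**2 = -(24 + (1 + 4 + 2 + 1/2))**2 = -(24 + 15/2)**2 = -(63/2)**2 = -1*3969/4 = -3969/4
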